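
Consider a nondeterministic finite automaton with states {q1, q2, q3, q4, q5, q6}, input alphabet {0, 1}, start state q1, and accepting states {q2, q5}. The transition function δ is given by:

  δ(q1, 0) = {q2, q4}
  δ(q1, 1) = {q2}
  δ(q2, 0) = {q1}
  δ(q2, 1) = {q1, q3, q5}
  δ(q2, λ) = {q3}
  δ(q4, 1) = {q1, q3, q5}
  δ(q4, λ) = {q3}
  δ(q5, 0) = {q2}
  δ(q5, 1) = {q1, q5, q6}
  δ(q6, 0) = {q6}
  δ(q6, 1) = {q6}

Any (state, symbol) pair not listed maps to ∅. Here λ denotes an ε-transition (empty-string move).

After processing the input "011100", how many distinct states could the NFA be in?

Start in {q1}.
Read '0': q1→{q2, q4}; union {q2, q4}; ε-closure = {q2, q3, q4}.
Read '1': q2→{q1, q3, q5}, q3→∅, q4→{q1, q3, q5}; now {q1, q3, q5}.
Read '1': q1→{q2}, q3→∅, q5→{q1, q5, q6}; union {q1, q2, q5, q6}; ε-closure = {q1, q2, q3, q5, q6}.
Read '1': q1→{q2}, q2→{q1, q3, q5}, q3→∅, q5→{q1, q5, q6}, q6→{q6}; now {q1, q2, q3, q5, q6}.
Read '0': q1→{q2, q4}, q2→{q1}, q3→∅, q5→{q2}, q6→{q6}; union {q1, q2, q4, q6}; ε-closure = {q1, q2, q3, q4, q6}.
Read '0': q1→{q2, q4}, q2→{q1}, q3→∅, q4→∅, q6→{q6}; union {q1, q2, q4, q6}; ε-closure = {q1, q2, q3, q4, q6}.
That set has 5 states.

5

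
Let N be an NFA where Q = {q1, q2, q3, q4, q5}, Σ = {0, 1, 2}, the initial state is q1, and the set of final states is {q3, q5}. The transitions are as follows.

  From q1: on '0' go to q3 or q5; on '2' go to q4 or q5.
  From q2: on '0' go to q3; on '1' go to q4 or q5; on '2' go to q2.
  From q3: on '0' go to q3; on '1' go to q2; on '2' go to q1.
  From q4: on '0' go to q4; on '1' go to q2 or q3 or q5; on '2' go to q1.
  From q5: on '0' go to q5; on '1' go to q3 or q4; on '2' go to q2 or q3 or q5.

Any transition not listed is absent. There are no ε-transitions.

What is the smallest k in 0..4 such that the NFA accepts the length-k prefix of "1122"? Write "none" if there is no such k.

Start in {q1}.
Read '1': {q1} → ∅.
The set is empty and remains empty for the remaining 3 symbols.
No reachable set along the way intersects F.

none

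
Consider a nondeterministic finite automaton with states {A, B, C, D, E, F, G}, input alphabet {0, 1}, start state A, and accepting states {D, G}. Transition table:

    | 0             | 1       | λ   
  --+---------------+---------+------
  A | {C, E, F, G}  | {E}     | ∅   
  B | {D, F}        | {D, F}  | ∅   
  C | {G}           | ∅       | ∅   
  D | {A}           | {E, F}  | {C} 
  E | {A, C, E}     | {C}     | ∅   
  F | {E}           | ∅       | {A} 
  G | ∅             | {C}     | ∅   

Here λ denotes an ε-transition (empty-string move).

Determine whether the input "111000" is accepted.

No

Start in {A}.
Read '1': A→{E}; now {E}.
Read '1': E→{C}; now {C}.
Read '1': C→∅; now ∅.
The set is empty and remains empty for the remaining 3 symbols.
The final set ∅ contains no accepting state.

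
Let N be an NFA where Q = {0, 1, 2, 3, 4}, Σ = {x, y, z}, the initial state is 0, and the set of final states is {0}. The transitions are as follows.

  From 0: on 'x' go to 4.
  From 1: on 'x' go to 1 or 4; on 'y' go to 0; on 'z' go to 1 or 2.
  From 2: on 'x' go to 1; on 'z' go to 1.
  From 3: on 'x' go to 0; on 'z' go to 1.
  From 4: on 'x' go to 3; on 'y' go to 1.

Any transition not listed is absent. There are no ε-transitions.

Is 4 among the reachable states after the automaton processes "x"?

Yes

Start in {0}.
Read 'x': 0→{4}; now {4}.
State 4 is in {4}.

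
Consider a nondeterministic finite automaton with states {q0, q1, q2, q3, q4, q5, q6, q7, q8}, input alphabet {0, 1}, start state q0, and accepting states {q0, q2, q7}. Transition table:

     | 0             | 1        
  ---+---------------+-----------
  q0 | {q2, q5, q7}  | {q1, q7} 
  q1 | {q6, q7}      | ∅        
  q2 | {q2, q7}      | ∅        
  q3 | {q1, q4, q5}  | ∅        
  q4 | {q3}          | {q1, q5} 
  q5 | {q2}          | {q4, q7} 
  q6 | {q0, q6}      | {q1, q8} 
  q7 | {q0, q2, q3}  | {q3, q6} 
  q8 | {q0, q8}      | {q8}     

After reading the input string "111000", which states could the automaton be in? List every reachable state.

{q0, q1, q2, q3, q4, q5, q6, q7, q8}

Start in {q0}.
Read '1': q0→{q1, q7}; now {q1, q7}.
Read '1': q1→∅, q7→{q3, q6}; now {q3, q6}.
Read '1': q3→∅, q6→{q1, q8}; now {q1, q8}.
Read '0': q1→{q6, q7}, q8→{q0, q8}; now {q0, q6, q7, q8}.
Read '0': q0→{q2, q5, q7}, q6→{q0, q6}, q7→{q0, q2, q3}, q8→{q0, q8}; now {q0, q2, q3, q5, q6, q7, q8}.
Read '0': q0→{q2, q5, q7}, q2→{q2, q7}, q3→{q1, q4, q5}, q5→{q2}, q6→{q0, q6}, q7→{q0, q2, q3}, q8→{q0, q8}; now {q0, q1, q2, q3, q4, q5, q6, q7, q8}.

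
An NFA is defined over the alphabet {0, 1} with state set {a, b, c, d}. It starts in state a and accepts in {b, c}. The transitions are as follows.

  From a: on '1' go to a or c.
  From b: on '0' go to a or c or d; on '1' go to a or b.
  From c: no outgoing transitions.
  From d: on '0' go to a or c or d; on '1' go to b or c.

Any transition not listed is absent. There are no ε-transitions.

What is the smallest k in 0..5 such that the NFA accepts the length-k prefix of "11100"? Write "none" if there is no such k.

1

Start in {a}.
Read '1': a→{a, c}; now {a, c}.
None of the earlier sets intersect F, but {a, c} does.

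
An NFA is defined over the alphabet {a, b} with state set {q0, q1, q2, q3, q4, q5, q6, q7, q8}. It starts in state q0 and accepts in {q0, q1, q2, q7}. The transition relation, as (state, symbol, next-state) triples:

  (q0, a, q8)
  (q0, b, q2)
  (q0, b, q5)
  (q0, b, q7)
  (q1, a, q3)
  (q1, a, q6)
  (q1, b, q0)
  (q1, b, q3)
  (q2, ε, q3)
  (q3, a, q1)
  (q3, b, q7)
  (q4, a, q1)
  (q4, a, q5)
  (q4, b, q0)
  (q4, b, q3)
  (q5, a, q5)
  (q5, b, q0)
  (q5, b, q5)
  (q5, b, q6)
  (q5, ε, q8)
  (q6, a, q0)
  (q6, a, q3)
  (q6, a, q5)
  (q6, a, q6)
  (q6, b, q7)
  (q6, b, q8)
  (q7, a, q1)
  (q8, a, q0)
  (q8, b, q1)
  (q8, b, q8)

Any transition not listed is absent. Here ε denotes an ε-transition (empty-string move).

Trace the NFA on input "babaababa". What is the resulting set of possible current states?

Start in {q0}.
Read 'b': q0→{q2, q5, q7}; union {q2, q5, q7}; ε-closure = {q2, q3, q5, q7, q8}.
Read 'a': q2→∅, q3→{q1}, q5→{q5}, q7→{q1}, q8→{q0}; union {q0, q1, q5}; ε-closure = {q0, q1, q5, q8}.
Read 'b': q0→{q2, q5, q7}, q1→{q0, q3}, q5→{q0, q5, q6}, q8→{q1, q8}; now {q0, q1, q2, q3, q5, q6, q7, q8}.
Read 'a': q0→{q8}, q1→{q3, q6}, q2→∅, q3→{q1}, q5→{q5}, q6→{q0, q3, q5, q6}, q7→{q1}, q8→{q0}; now {q0, q1, q3, q5, q6, q8}.
Read 'a': q0→{q8}, q1→{q3, q6}, q3→{q1}, q5→{q5}, q6→{q0, q3, q5, q6}, q8→{q0}; now {q0, q1, q3, q5, q6, q8}.
Read 'b': q0→{q2, q5, q7}, q1→{q0, q3}, q3→{q7}, q5→{q0, q5, q6}, q6→{q7, q8}, q8→{q1, q8}; now {q0, q1, q2, q3, q5, q6, q7, q8}.
Read 'a': q0→{q8}, q1→{q3, q6}, q2→∅, q3→{q1}, q5→{q5}, q6→{q0, q3, q5, q6}, q7→{q1}, q8→{q0}; now {q0, q1, q3, q5, q6, q8}.
Read 'b': q0→{q2, q5, q7}, q1→{q0, q3}, q3→{q7}, q5→{q0, q5, q6}, q6→{q7, q8}, q8→{q1, q8}; now {q0, q1, q2, q3, q5, q6, q7, q8}.
Read 'a': q0→{q8}, q1→{q3, q6}, q2→∅, q3→{q1}, q5→{q5}, q6→{q0, q3, q5, q6}, q7→{q1}, q8→{q0}; now {q0, q1, q3, q5, q6, q8}.

{q0, q1, q3, q5, q6, q8}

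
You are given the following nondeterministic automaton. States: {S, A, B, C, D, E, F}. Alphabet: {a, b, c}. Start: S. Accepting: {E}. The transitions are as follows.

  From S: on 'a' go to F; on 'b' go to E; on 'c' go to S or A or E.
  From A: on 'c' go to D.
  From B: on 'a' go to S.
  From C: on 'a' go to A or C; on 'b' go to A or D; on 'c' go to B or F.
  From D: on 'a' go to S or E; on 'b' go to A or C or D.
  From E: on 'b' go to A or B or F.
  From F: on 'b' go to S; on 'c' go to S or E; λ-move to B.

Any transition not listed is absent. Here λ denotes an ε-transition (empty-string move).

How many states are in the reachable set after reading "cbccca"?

Start in {S}.
Read 'c': {S} → {S, A, E}.
Read 'b': {S, A, E} → {A, B, E, F}.
Read 'c': {A, B, E, F} → {S, D, E}.
Read 'c': {S, D, E} → {S, A, E}.
Read 'c': {S, A, E} → {S, A, D, E}.
Read 'a': {S, A, D, E} → {S, B, E, F}.
That set has 4 states.

4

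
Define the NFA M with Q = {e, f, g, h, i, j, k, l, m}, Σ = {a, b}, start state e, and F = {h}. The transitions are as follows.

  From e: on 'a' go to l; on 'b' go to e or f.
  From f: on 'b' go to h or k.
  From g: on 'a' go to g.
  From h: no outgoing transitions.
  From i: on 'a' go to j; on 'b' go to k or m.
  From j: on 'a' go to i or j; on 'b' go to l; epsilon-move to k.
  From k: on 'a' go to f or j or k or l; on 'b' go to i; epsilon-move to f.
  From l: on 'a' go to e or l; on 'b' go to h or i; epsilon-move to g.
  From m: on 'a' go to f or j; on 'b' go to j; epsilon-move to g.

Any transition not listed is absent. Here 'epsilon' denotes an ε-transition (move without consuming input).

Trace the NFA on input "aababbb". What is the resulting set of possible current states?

Start in {e}.
Read 'a': e→{l}; union {l}; ε-closure = {g, l}.
Read 'a': g→{g}, l→{e, l}; now {e, g, l}.
Read 'b': e→{e, f}, g→∅, l→{h, i}; now {e, f, h, i}.
Read 'a': e→{l}, f→∅, h→∅, i→{j}; union {j, l}; ε-closure = {f, g, j, k, l}.
Read 'b': f→{h, k}, g→∅, j→{l}, k→{i}, l→{h, i}; union {h, i, k, l}; ε-closure = {f, g, h, i, k, l}.
Read 'b': f→{h, k}, g→∅, h→∅, i→{k, m}, k→{i}, l→{h, i}; union {h, i, k, m}; ε-closure = {f, g, h, i, k, m}.
Read 'b': f→{h, k}, g→∅, h→∅, i→{k, m}, k→{i}, m→{j}; union {h, i, j, k, m}; ε-closure = {f, g, h, i, j, k, m}.

{f, g, h, i, j, k, m}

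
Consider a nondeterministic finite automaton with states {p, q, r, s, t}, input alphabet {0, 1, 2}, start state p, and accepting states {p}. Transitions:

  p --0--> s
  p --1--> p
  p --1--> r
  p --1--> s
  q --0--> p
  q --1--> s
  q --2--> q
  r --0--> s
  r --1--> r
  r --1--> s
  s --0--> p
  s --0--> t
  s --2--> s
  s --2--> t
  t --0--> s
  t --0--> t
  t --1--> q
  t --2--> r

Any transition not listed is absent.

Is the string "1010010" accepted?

Yes

Start in {p}.
Read '1': p→{p, r, s}; now {p, r, s}.
Read '0': p→{s}, r→{s}, s→{p, t}; now {p, s, t}.
Read '1': p→{p, r, s}, s→∅, t→{q}; now {p, q, r, s}.
Read '0': p→{s}, q→{p}, r→{s}, s→{p, t}; now {p, s, t}.
Read '0': p→{s}, s→{p, t}, t→{s, t}; now {p, s, t}.
Read '1': p→{p, r, s}, s→∅, t→{q}; now {p, q, r, s}.
Read '0': p→{s}, q→{p}, r→{s}, s→{p, t}; now {p, s, t}.
The final set {p, s, t} contains the accepting state p.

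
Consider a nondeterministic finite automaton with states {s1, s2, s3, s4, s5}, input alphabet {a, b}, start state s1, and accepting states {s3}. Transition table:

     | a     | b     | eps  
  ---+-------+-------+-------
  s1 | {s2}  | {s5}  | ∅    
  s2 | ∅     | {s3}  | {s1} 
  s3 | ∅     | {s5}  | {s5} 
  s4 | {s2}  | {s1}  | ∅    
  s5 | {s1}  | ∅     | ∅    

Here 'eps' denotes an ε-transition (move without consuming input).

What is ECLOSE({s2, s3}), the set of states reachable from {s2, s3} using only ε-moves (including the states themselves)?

{s1, s2, s3, s5}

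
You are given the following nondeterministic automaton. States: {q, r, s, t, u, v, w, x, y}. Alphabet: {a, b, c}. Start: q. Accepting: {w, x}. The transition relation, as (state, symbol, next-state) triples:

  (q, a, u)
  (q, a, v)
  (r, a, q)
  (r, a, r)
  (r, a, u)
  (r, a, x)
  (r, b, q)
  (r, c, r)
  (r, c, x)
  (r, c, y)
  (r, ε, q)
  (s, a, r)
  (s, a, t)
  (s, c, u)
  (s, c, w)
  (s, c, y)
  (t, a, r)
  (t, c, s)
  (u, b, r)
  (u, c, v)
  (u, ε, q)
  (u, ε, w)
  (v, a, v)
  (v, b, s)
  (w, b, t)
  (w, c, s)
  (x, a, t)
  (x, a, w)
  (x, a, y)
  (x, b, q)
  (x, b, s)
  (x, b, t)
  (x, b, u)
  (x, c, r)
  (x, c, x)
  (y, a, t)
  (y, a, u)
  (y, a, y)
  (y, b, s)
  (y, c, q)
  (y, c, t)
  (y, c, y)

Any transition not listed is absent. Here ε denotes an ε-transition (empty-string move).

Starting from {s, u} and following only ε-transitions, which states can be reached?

{q, s, u, w}

Begin with {s, u}.
ε-move u → q; add q.
ε-move u → w; add w.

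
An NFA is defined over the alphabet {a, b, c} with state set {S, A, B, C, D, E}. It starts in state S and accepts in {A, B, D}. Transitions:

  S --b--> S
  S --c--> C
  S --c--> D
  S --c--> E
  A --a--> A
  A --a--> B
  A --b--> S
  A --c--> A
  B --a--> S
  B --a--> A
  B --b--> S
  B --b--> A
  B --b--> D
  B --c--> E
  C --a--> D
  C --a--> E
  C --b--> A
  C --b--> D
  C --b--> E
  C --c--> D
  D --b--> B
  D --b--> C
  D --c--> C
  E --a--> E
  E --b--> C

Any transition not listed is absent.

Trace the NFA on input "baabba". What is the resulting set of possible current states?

Start in {S}.
Read 'b': {S} → {S}.
Read 'a': {S} → ∅.
The set is empty and remains empty for the remaining 4 symbols.

∅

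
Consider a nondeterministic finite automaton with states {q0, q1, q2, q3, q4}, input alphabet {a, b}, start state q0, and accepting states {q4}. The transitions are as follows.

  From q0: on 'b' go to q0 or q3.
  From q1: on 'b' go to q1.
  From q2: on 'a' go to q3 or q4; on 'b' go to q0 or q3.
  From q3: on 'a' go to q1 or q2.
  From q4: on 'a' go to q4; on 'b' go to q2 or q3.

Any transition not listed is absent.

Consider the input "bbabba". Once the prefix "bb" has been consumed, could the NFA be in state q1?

No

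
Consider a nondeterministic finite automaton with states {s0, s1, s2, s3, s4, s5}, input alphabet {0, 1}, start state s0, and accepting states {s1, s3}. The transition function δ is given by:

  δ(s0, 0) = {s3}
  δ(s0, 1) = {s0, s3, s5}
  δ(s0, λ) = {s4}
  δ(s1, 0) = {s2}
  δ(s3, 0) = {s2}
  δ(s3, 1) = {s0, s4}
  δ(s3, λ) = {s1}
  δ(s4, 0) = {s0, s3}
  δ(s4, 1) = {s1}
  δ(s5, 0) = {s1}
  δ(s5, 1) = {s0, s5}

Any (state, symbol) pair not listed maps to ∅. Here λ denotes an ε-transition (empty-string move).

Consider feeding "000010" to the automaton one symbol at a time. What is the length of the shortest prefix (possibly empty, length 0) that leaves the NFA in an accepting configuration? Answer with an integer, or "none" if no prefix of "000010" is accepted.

1

Start: ε-closure({s0}) = {s0, s4}.
Read '0': {s0, s4} → {s0, s1, s3, s4}.
None of the earlier sets intersect F, but {s0, s1, s3, s4} does.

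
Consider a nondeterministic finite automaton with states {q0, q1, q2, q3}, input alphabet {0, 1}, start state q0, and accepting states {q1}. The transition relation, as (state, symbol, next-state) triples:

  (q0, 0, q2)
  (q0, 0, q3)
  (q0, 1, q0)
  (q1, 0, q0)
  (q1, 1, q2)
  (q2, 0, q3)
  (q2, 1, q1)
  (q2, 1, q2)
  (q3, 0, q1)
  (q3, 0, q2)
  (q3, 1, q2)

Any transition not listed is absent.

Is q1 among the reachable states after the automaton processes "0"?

No

Start in {q0}.
Read '0': q0→{q2, q3}; now {q2, q3}.
State q1 is not in {q2, q3}.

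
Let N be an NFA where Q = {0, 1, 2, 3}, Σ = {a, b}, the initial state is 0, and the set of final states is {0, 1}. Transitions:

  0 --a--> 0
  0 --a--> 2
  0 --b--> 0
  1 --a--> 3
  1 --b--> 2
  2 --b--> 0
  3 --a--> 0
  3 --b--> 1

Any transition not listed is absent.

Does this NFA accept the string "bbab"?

Yes

Start in {0}.
Read 'b': {0} → {0}.
Read 'b': {0} → {0}.
Read 'a': {0} → {0, 2}.
Read 'b': {0, 2} → {0}.
The final set {0} contains the accepting state 0.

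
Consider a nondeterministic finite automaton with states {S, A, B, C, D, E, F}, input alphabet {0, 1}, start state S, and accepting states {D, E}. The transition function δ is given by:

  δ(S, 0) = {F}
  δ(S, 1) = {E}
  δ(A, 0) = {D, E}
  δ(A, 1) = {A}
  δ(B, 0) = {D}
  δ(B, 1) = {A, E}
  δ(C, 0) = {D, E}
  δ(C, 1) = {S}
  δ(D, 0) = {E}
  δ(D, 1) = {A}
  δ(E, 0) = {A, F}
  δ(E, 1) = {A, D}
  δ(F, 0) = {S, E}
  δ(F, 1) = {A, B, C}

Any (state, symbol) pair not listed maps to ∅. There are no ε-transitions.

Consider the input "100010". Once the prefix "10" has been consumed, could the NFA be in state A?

Start in {S}.
Read '1': {S} → {E}.
Read '0': {E} → {A, F}.
State A is in {A, F}.

Yes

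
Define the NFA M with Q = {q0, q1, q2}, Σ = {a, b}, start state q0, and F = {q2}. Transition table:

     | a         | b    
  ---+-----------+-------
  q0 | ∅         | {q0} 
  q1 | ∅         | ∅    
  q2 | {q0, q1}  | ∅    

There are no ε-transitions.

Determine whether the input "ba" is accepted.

Start in {q0}.
Read 'b': {q0} → {q0}.
Read 'a': {q0} → ∅.
The final set ∅ contains no accepting state.

No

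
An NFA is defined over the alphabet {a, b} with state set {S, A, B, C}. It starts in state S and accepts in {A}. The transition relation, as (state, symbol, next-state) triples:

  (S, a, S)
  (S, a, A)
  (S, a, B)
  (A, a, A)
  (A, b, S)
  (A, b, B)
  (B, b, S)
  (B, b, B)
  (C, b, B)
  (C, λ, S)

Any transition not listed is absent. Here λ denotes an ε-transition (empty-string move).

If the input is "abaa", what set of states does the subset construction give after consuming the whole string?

{S, A, B}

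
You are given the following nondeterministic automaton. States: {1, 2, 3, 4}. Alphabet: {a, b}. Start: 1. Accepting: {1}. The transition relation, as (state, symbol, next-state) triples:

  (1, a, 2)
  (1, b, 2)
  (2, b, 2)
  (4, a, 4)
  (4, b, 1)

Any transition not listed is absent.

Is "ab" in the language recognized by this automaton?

Start in {1}.
Read 'a': {1} → {2}.
Read 'b': {2} → {2}.
The final set {2} contains no accepting state.

No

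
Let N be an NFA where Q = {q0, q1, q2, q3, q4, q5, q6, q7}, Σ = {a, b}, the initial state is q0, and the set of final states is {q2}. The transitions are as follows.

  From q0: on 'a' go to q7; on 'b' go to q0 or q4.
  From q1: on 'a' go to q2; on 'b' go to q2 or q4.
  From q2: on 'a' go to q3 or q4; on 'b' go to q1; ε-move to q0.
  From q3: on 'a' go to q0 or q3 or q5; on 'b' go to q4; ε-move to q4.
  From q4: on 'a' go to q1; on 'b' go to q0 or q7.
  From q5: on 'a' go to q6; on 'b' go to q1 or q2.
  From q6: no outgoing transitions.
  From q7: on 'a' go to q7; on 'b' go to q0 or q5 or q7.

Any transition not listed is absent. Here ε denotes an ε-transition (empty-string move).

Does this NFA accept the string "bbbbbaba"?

Yes

Start in {q0}.
Read 'b': {q0} → {q0, q4}.
Read 'b': {q0, q4} → {q0, q4, q7}.
Read 'b': {q0, q4, q7} → {q0, q4, q5, q7}.
Read 'b': {q0, q4, q5, q7} → {q0, q1, q2, q4, q5, q7}.
Read 'b': {q0, q1, q2, q4, q5, q7} → {q0, q1, q2, q4, q5, q7}.
Read 'a': {q0, q1, q2, q4, q5, q7} → {q0, q1, q2, q3, q4, q6, q7}.
Read 'b': {q0, q1, q2, q3, q4, q6, q7} → {q0, q1, q2, q4, q5, q7}.
Read 'a': {q0, q1, q2, q4, q5, q7} → {q0, q1, q2, q3, q4, q6, q7}.
The final set {q0, q1, q2, q3, q4, q6, q7} contains the accepting state q2.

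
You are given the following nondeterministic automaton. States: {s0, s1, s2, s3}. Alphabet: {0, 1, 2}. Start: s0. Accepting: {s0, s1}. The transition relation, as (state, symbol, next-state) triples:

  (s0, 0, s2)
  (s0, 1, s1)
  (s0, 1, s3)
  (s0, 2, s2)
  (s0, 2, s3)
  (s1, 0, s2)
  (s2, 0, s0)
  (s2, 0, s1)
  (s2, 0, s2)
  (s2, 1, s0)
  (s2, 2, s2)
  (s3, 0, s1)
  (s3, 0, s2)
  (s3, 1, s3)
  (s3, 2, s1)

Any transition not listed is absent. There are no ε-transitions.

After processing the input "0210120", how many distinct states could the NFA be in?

3

Start in {s0}.
Read '0': {s0} → {s2}.
Read '2': {s2} → {s2}.
Read '1': {s2} → {s0}.
Read '0': {s0} → {s2}.
Read '1': {s2} → {s0}.
Read '2': {s0} → {s2, s3}.
Read '0': {s2, s3} → {s0, s1, s2}.
That set has 3 states.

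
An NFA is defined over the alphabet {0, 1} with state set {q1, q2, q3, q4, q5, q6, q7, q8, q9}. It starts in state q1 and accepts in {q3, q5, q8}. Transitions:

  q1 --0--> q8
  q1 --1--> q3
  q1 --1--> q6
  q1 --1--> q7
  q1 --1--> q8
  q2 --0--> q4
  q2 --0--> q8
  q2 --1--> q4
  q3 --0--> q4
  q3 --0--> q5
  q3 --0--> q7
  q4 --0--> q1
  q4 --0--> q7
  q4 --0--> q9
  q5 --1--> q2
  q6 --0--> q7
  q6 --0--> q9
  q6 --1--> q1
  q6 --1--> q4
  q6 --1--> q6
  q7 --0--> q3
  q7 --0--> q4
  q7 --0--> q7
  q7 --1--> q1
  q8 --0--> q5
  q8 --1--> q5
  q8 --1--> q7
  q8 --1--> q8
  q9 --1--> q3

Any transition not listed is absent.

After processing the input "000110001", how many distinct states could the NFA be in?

0

Start in {q1}.
Read '0': {q1} → {q8}.
Read '0': {q8} → {q5}.
Read '0': {q5} → ∅.
The set is empty and remains empty for the remaining 6 symbols.
That set has 0 states.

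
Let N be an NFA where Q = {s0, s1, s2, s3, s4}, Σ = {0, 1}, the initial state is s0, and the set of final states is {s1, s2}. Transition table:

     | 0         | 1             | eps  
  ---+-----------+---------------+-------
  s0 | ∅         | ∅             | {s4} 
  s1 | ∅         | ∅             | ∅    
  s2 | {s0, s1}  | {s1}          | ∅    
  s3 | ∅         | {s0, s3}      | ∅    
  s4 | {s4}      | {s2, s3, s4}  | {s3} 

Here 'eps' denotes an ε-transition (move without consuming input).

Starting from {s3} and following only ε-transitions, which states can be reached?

{s3}

Begin with {s3}.
No ε-moves leave this set, so the closure equals the set itself.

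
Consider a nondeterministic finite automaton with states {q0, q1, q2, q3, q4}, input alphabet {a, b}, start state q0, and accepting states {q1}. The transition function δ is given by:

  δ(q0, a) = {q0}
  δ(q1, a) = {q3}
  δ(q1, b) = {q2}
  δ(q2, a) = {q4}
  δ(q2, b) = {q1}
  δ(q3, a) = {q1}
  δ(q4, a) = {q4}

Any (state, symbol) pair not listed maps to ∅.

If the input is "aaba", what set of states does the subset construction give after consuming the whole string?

∅

Start in {q0}.
Read 'a': q0→{q0}; now {q0}.
Read 'a': q0→{q0}; now {q0}.
Read 'b': q0→∅; now ∅.
The set is empty and remains empty for the remaining 1 symbol.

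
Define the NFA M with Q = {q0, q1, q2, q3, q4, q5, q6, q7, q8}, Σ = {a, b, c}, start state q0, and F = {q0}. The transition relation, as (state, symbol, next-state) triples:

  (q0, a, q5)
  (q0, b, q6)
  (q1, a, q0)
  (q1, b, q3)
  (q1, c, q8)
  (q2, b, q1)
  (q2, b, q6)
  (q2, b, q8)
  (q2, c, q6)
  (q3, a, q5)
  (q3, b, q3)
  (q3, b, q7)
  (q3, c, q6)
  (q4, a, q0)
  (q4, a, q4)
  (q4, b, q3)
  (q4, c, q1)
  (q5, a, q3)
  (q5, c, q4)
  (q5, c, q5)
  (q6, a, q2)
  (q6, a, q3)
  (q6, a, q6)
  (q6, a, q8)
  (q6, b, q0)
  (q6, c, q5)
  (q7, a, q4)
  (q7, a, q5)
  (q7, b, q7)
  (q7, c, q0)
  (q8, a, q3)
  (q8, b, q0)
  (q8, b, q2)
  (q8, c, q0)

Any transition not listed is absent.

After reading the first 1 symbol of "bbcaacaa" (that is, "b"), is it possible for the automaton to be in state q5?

No

Start in {q0}.
Read 'b': q0→{q6}; now {q6}.
State q5 is not in {q6}.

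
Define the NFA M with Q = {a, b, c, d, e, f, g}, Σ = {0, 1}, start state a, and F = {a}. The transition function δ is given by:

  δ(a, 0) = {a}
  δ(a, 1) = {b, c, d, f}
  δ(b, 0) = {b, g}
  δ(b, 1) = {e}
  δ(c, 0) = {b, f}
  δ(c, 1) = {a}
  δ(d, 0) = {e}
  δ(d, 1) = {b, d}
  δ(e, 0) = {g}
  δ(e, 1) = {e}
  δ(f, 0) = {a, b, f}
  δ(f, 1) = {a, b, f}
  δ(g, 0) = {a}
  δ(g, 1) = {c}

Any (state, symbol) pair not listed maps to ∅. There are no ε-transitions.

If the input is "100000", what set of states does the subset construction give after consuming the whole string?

Start in {a}.
Read '1': {a} → {b, c, d, f}.
Read '0': {b, c, d, f} → {a, b, e, f, g}.
Read '0': {a, b, e, f, g} → {a, b, f, g}.
Read '0': {a, b, f, g} → {a, b, f, g}.
Read '0': {a, b, f, g} → {a, b, f, g}.
Read '0': {a, b, f, g} → {a, b, f, g}.

{a, b, f, g}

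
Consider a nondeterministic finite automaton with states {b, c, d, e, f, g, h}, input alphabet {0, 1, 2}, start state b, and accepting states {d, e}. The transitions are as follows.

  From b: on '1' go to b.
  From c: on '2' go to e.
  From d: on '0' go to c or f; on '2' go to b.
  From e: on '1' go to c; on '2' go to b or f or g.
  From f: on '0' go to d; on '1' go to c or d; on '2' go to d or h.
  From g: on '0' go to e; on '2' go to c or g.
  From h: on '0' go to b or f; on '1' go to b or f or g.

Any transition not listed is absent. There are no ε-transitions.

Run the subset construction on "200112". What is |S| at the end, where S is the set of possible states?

0

Start in {b}.
Read '2': {b} → ∅.
The set is empty and remains empty for the remaining 5 symbols.
That set has 0 states.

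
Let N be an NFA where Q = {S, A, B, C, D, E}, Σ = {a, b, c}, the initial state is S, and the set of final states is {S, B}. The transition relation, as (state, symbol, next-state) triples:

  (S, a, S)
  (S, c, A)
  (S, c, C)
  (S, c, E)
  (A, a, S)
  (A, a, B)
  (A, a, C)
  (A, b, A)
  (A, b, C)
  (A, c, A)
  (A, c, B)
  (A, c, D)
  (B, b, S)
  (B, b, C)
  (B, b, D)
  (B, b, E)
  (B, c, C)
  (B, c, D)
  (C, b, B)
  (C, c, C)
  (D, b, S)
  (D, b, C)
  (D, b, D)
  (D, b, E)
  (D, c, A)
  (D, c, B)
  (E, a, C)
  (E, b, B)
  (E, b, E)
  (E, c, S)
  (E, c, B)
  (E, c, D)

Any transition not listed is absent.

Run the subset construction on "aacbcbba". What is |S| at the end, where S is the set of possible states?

3

Start in {S}.
Read 'a': {S} → {S}.
Read 'a': {S} → {S}.
Read 'c': {S} → {A, C, E}.
Read 'b': {A, C, E} → {A, B, C, E}.
Read 'c': {A, B, C, E} → {S, A, B, C, D}.
Read 'b': {S, A, B, C, D} → {S, A, B, C, D, E}.
Read 'b': {S, A, B, C, D, E} → {S, A, B, C, D, E}.
Read 'a': {S, A, B, C, D, E} → {S, B, C}.
That set has 3 states.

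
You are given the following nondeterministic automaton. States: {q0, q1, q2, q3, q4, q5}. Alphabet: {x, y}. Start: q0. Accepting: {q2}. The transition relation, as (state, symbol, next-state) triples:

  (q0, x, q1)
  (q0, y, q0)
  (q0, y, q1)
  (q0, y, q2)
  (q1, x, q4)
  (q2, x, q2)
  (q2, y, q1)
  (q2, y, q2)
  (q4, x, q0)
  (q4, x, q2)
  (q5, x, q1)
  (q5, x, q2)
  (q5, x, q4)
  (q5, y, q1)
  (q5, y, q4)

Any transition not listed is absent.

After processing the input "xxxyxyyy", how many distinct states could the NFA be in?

Start in {q0}.
Read 'x': q0→{q1}; now {q1}.
Read 'x': q1→{q4}; now {q4}.
Read 'x': q4→{q0, q2}; now {q0, q2}.
Read 'y': q0→{q0, q1, q2}, q2→{q1, q2}; now {q0, q1, q2}.
Read 'x': q0→{q1}, q1→{q4}, q2→{q2}; now {q1, q2, q4}.
Read 'y': q1→∅, q2→{q1, q2}, q4→∅; now {q1, q2}.
Read 'y': q1→∅, q2→{q1, q2}; now {q1, q2}.
Read 'y': q1→∅, q2→{q1, q2}; now {q1, q2}.
That set has 2 states.

2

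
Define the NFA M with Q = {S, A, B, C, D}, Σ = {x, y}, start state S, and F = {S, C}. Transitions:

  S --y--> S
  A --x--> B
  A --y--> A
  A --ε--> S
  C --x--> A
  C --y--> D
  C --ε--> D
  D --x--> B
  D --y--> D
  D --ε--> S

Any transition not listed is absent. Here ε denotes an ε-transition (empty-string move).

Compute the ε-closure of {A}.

{S, A}

Begin with {A}.
ε-move A → S; add S.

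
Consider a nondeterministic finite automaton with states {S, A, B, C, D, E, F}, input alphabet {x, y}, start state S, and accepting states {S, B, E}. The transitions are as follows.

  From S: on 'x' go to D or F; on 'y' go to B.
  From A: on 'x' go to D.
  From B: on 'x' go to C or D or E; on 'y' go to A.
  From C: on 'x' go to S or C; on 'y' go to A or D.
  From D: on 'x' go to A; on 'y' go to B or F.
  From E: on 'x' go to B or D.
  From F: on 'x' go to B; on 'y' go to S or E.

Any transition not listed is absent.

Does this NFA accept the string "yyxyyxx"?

Yes

Start in {S}.
Read 'y': {S} → {B}.
Read 'y': {B} → {A}.
Read 'x': {A} → {D}.
Read 'y': {D} → {B, F}.
Read 'y': {B, F} → {S, A, E}.
Read 'x': {S, A, E} → {B, D, F}.
Read 'x': {B, D, F} → {A, B, C, D, E}.
The final set {A, B, C, D, E} contains the accepting states B, E.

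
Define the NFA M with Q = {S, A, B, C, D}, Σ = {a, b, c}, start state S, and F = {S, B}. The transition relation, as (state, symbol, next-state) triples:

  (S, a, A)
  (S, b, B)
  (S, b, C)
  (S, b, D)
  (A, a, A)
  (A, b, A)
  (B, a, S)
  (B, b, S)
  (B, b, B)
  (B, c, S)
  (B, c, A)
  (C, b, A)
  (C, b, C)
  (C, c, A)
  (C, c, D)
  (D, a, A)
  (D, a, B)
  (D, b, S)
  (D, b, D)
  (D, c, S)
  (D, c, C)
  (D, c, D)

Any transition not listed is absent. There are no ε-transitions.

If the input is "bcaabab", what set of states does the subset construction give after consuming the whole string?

{S, A, B, C, D}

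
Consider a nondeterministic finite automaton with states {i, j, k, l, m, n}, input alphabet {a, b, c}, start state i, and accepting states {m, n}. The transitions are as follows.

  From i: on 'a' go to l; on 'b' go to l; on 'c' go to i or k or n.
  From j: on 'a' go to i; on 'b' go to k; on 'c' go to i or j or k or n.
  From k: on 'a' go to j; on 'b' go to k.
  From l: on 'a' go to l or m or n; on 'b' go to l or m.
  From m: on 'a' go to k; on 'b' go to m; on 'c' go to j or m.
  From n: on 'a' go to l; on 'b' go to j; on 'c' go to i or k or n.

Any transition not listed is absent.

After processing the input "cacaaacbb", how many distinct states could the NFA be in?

Start in {i}.
Read 'c': i→{i, k, n}; now {i, k, n}.
Read 'a': i→{l}, k→{j}, n→{l}; now {j, l}.
Read 'c': j→{i, j, k, n}, l→∅; now {i, j, k, n}.
Read 'a': i→{l}, j→{i}, k→{j}, n→{l}; now {i, j, l}.
Read 'a': i→{l}, j→{i}, l→{l, m, n}; now {i, l, m, n}.
Read 'a': i→{l}, l→{l, m, n}, m→{k}, n→{l}; now {k, l, m, n}.
Read 'c': k→∅, l→∅, m→{j, m}, n→{i, k, n}; now {i, j, k, m, n}.
Read 'b': i→{l}, j→{k}, k→{k}, m→{m}, n→{j}; now {j, k, l, m}.
Read 'b': j→{k}, k→{k}, l→{l, m}, m→{m}; now {k, l, m}.
That set has 3 states.

3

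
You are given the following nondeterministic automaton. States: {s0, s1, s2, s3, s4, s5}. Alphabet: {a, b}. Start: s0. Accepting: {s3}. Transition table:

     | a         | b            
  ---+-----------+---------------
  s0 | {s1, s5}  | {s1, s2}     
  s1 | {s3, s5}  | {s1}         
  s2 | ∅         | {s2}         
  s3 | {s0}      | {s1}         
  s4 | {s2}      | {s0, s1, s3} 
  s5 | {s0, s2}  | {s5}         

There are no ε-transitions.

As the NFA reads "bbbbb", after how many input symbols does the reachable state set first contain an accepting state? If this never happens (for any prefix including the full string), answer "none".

none

Start in {s0}.
Read 'b': s0→{s1, s2}; now {s1, s2}.
Read 'b': s1→{s1}, s2→{s2}; now {s1, s2}.
Read 'b': s1→{s1}, s2→{s2}; now {s1, s2}.
Read 'b': s1→{s1}, s2→{s2}; now {s1, s2}.
Read 'b': s1→{s1}, s2→{s2}; now {s1, s2}.
No reachable set along the way intersects F.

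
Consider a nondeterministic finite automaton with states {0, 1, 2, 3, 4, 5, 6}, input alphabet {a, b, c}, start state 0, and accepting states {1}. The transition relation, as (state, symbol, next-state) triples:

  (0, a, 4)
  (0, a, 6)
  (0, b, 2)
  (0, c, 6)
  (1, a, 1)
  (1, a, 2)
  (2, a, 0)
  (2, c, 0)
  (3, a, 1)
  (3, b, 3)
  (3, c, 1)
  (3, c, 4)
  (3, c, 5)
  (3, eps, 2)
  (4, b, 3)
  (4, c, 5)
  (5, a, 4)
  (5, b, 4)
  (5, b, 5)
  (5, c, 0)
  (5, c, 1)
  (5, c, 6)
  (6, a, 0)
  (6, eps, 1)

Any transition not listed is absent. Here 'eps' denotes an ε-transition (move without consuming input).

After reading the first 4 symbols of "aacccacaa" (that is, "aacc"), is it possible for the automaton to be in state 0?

No

Start in {0}.
Read 'a': 0→{4, 6}; union {4, 6}; ε-closure = {1, 4, 6}.
Read 'a': 1→{1, 2}, 4→∅, 6→{0}; now {0, 1, 2}.
Read 'c': 0→{6}, 1→∅, 2→{0}; union {0, 6}; ε-closure = {0, 1, 6}.
Read 'c': 0→{6}, 1→∅, 6→∅; union {6}; ε-closure = {1, 6}.
State 0 is not in {1, 6}.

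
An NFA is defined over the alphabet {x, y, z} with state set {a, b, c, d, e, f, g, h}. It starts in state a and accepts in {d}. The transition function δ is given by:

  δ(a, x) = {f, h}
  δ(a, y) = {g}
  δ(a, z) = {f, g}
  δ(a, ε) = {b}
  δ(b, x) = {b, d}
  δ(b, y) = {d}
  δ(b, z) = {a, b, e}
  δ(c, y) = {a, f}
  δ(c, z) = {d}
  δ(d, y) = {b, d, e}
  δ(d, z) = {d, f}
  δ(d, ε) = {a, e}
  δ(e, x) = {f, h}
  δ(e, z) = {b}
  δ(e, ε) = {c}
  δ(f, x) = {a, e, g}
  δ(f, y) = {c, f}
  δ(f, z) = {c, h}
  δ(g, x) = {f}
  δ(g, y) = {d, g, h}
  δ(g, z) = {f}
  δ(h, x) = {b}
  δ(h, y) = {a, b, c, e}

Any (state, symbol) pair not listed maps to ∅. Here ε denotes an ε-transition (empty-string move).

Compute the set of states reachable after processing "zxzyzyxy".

{a, b, c, d, e, f, g, h}

Start: ε-closure({a}) = {a, b}.
Read 'z': a→{f, g}, b→{a, b, e}; union {a, b, e, f, g}; ε-closure = {a, b, c, e, f, g}.
Read 'x': a→{f, h}, b→{b, d}, c→∅, e→{f, h}, f→{a, e, g}, g→{f}; union {a, b, d, e, f, g, h}; ε-closure = {a, b, c, d, e, f, g, h}.
Read 'z': a→{f, g}, b→{a, b, e}, c→{d}, d→{d, f}, e→{b}, f→{c, h}, g→{f}, h→∅; now {a, b, c, d, e, f, g, h}.
Read 'y': a→{g}, b→{d}, c→{a, f}, d→{b, d, e}, e→∅, f→{c, f}, g→{d, g, h}, h→{a, b, c, e}; now {a, b, c, d, e, f, g, h}.
Read 'z': a→{f, g}, b→{a, b, e}, c→{d}, d→{d, f}, e→{b}, f→{c, h}, g→{f}, h→∅; now {a, b, c, d, e, f, g, h}.
Read 'y': a→{g}, b→{d}, c→{a, f}, d→{b, d, e}, e→∅, f→{c, f}, g→{d, g, h}, h→{a, b, c, e}; now {a, b, c, d, e, f, g, h}.
Read 'x': a→{f, h}, b→{b, d}, c→∅, d→∅, e→{f, h}, f→{a, e, g}, g→{f}, h→{b}; union {a, b, d, e, f, g, h}; ε-closure = {a, b, c, d, e, f, g, h}.
Read 'y': a→{g}, b→{d}, c→{a, f}, d→{b, d, e}, e→∅, f→{c, f}, g→{d, g, h}, h→{a, b, c, e}; now {a, b, c, d, e, f, g, h}.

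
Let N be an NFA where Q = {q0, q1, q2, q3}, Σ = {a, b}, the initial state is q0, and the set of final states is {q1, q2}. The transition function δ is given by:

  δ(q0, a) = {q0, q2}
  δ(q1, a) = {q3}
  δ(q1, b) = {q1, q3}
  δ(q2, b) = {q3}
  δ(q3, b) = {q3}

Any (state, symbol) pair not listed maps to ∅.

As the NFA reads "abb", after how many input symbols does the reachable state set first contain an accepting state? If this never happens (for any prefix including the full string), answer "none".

Start in {q0}.
Read 'a': {q0} → {q0, q2}.
None of the earlier sets intersect F, but {q0, q2} does.

1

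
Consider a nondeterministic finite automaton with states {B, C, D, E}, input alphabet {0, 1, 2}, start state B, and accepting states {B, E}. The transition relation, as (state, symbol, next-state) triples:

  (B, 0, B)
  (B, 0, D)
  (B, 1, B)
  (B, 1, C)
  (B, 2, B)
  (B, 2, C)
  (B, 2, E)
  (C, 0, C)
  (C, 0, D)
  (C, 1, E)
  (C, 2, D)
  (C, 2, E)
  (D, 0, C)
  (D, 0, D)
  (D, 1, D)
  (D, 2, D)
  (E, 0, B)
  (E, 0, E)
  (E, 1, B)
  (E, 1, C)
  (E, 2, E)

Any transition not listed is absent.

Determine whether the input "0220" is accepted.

Start in {B}.
Read '0': {B} → {B, D}.
Read '2': {B, D} → {B, C, D, E}.
Read '2': {B, C, D, E} → {B, C, D, E}.
Read '0': {B, C, D, E} → {B, C, D, E}.
The final set {B, C, D, E} contains the accepting states B, E.

Yes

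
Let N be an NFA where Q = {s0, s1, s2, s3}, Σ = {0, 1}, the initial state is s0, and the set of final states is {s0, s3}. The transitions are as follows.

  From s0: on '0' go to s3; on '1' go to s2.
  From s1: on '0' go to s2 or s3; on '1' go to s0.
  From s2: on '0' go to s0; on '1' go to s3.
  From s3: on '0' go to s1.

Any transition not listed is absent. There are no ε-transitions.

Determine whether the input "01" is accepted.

Start in {s0}.
Read '0': {s0} → {s3}.
Read '1': {s3} → ∅.
The final set ∅ contains no accepting state.

No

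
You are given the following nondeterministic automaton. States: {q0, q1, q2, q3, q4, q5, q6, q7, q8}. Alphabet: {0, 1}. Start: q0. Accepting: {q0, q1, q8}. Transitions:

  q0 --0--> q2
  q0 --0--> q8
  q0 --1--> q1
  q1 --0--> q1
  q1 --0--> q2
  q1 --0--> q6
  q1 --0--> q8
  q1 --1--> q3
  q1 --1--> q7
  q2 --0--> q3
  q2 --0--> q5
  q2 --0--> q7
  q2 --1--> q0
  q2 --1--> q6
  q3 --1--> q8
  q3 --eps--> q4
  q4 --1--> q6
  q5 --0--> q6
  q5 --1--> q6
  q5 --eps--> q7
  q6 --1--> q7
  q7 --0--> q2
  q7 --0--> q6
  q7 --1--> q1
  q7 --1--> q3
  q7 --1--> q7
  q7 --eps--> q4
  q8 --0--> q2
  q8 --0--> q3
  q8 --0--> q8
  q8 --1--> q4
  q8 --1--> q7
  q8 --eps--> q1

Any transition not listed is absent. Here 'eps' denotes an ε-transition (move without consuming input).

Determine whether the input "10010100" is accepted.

Start in {q0}.
Read '1': {q0} → {q1}.
Read '0': {q1} → {q1, q2, q6, q8}.
Read '0': {q1, q2, q6, q8} → {q1, q2, q3, q4, q5, q6, q7, q8}.
Read '1': {q1, q2, q3, q4, q5, q6, q7, q8} → {q0, q1, q3, q4, q6, q7, q8}.
Read '0': {q0, q1, q3, q4, q6, q7, q8} → {q1, q2, q3, q4, q6, q8}.
Read '1': {q1, q2, q3, q4, q6, q8} → {q0, q1, q3, q4, q6, q7, q8}.
Read '0': {q0, q1, q3, q4, q6, q7, q8} → {q1, q2, q3, q4, q6, q8}.
Read '0': {q1, q2, q3, q4, q6, q8} → {q1, q2, q3, q4, q5, q6, q7, q8}.
The final set {q1, q2, q3, q4, q5, q6, q7, q8} contains the accepting states q1, q8.

Yes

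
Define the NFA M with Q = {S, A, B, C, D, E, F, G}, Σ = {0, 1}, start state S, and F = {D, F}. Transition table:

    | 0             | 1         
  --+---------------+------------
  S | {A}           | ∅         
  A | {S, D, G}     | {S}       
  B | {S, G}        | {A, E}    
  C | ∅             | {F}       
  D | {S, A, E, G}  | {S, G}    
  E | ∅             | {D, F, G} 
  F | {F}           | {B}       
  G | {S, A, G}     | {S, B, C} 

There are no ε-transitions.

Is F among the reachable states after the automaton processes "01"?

Start in {S}.
Read '0': {S} → {A}.
Read '1': {A} → {S}.
State F is not in {S}.

No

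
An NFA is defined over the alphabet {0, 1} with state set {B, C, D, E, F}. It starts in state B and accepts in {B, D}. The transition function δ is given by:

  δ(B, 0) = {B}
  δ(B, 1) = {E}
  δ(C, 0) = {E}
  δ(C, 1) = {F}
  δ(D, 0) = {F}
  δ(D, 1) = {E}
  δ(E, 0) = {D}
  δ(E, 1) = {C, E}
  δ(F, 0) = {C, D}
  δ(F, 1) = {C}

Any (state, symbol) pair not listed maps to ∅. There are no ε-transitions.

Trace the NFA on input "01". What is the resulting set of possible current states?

Start in {B}.
Read '0': {B} → {B}.
Read '1': {B} → {E}.

{E}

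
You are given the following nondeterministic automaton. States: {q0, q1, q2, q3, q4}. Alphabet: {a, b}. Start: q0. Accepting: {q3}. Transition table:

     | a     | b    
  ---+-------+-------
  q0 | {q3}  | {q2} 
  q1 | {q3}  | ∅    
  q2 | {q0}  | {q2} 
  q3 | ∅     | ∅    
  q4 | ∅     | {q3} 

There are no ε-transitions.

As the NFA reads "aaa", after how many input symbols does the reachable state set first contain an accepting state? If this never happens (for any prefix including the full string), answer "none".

1

Start in {q0}.
Read 'a': {q0} → {q3}.
None of the earlier sets intersect F, but {q3} does.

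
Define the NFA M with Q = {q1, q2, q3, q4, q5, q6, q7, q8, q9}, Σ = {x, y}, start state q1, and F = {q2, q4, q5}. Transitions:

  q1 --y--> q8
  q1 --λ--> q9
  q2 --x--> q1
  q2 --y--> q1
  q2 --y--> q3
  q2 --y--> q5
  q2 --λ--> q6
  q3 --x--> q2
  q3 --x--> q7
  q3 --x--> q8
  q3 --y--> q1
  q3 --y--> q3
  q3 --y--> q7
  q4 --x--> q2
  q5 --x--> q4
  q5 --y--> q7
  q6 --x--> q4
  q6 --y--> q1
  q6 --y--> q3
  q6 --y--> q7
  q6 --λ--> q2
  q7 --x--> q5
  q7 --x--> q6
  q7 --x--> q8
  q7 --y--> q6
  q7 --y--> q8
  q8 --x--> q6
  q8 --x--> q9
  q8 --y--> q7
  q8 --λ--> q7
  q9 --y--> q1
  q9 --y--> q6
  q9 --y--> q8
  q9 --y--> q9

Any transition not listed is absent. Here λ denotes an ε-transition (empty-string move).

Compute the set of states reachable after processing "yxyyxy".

Start: ε-closure({q1}) = {q1, q9}.
Read 'y': q1→{q8}, q9→{q1, q6, q8, q9}; union {q1, q6, q8, q9}; ε-closure = {q1, q2, q6, q7, q8, q9}.
Read 'x': q1→∅, q2→{q1}, q6→{q4}, q7→{q5, q6, q8}, q8→{q6, q9}, q9→∅; union {q1, q4, q5, q6, q8, q9}; ε-closure = {q1, q2, q4, q5, q6, q7, q8, q9}.
Read 'y': q1→{q8}, q2→{q1, q3, q5}, q4→∅, q5→{q7}, q6→{q1, q3, q7}, q7→{q6, q8}, q8→{q7}, q9→{q1, q6, q8, q9}; union {q1, q3, q5, q6, q7, q8, q9}; ε-closure = {q1, q2, q3, q5, q6, q7, q8, q9}.
Read 'y': q1→{q8}, q2→{q1, q3, q5}, q3→{q1, q3, q7}, q5→{q7}, q6→{q1, q3, q7}, q7→{q6, q8}, q8→{q7}, q9→{q1, q6, q8, q9}; union {q1, q3, q5, q6, q7, q8, q9}; ε-closure = {q1, q2, q3, q5, q6, q7, q8, q9}.
Read 'x': q1→∅, q2→{q1}, q3→{q2, q7, q8}, q5→{q4}, q6→{q4}, q7→{q5, q6, q8}, q8→{q6, q9}, q9→∅; now {q1, q2, q4, q5, q6, q7, q8, q9}.
Read 'y': q1→{q8}, q2→{q1, q3, q5}, q4→∅, q5→{q7}, q6→{q1, q3, q7}, q7→{q6, q8}, q8→{q7}, q9→{q1, q6, q8, q9}; union {q1, q3, q5, q6, q7, q8, q9}; ε-closure = {q1, q2, q3, q5, q6, q7, q8, q9}.

{q1, q2, q3, q5, q6, q7, q8, q9}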